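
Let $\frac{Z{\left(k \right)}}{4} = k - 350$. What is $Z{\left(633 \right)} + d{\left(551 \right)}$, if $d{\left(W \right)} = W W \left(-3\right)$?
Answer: $-909671$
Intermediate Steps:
$d{\left(W \right)} = - 3 W^{2}$ ($d{\left(W \right)} = W^{2} \left(-3\right) = - 3 W^{2}$)
$Z{\left(k \right)} = -1400 + 4 k$ ($Z{\left(k \right)} = 4 \left(k - 350\right) = 4 \left(-350 + k\right) = -1400 + 4 k$)
$Z{\left(633 \right)} + d{\left(551 \right)} = \left(-1400 + 4 \cdot 633\right) - 3 \cdot 551^{2} = \left(-1400 + 2532\right) - 910803 = 1132 - 910803 = -909671$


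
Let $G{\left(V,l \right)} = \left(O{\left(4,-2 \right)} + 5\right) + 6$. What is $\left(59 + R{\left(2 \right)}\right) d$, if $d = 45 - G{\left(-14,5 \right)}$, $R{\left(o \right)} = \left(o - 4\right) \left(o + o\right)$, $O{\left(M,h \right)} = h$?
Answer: $1836$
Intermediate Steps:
$R{\left(o \right)} = 2 o \left(-4 + o\right)$ ($R{\left(o \right)} = \left(-4 + o\right) 2 o = 2 o \left(-4 + o\right)$)
$G{\left(V,l \right)} = 9$ ($G{\left(V,l \right)} = \left(-2 + 5\right) + 6 = 3 + 6 = 9$)
$d = 36$ ($d = 45 - 9 = 36$)
$\left(59 + R{\left(2 \right)}\right) d = \left(59 + 2 \cdot 2 \left(-4 + 2\right)\right) 36 = \left(59 + 2 \cdot 2 \left(-2\right)\right) 36 = \left(59 - 8\right) 36 = 51 \cdot 36 = 1836$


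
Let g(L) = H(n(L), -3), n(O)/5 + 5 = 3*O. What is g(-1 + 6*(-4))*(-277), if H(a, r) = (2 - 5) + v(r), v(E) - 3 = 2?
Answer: -554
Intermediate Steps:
v(E) = 5 (v(E) = 3 + 2 = 5)
n(O) = -25 + 15*O (n(O) = -25 + 5*(3*O) = -25 + 15*O)
H(a, r) = 2 (H(a, r) = (2 - 5) + 5 = -3 + 5 = 2)
g(L) = 2
g(-1 + 6*(-4))*(-277) = 2*(-277) = -554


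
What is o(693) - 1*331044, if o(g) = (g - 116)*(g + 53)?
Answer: 99398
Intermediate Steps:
o(g) = (-116 + g)*(53 + g)
o(693) - 1*331044 = (-6148 + 693² - 63*693) - 1*331044 = (-6148 + 480249 - 43659) - 331044 = 430442 - 331044 = 99398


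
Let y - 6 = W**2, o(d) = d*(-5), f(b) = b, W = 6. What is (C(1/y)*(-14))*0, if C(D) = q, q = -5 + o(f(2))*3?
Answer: 0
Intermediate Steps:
o(d) = -5*d
y = 42 (y = 6 + 6**2 = 6 + 36 = 42)
q = -35 (q = -5 - 5*2*3 = -5 - 10*3 = -5 - 30 = -35)
C(D) = -35
(C(1/y)*(-14))*0 = -35*(-14)*0 = 490*0 = 0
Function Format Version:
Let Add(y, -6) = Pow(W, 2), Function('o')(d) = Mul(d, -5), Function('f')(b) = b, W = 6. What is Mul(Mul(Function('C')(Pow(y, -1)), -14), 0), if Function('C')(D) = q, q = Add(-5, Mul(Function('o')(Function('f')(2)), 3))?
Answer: 0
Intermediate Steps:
Function('o')(d) = Mul(-5, d)
y = 42 (y = Add(6, Pow(6, 2)) = Add(6, 36) = 42)
q = -35 (q = Add(-5, Mul(Mul(-5, 2), 3)) = Add(-5, Mul(-10, 3)) = Add(-5, -30) = -35)
Function('C')(D) = -35
Mul(Mul(Function('C')(Pow(y, -1)), -14), 0) = Mul(Mul(-35, -14), 0) = Mul(490, 0) = 0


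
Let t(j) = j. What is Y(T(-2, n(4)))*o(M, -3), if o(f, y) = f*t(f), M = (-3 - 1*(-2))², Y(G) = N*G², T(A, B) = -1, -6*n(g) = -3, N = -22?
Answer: -22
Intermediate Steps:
n(g) = ½ (n(g) = -⅙*(-3) = ½)
Y(G) = -22*G²
M = 1 (M = (-3 + 2)² = (-1)² = 1)
o(f, y) = f² (o(f, y) = f*f = f²)
Y(T(-2, n(4)))*o(M, -3) = -22*(-1)²*1² = -22*1*1 = -22*1 = -22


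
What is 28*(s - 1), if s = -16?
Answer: -476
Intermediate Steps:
28*(s - 1) = 28*(-16 - 1) = 28*(-17) = -476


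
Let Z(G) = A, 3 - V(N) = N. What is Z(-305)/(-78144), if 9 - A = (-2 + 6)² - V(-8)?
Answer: -1/19536 ≈ -5.1188e-5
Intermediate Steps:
V(N) = 3 - N
A = 4 (A = 9 - ((-2 + 6)² - (3 - 1*(-8))) = 9 - (4² - (3 + 8)) = 9 - (16 - 1*11) = 9 - (16 - 11) = 9 - 1*5 = 9 - 5 = 4)
Z(G) = 4
Z(-305)/(-78144) = 4/(-78144) = 4*(-1/78144) = -1/19536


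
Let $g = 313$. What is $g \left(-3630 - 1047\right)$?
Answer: $-1463901$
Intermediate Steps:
$g \left(-3630 - 1047\right) = 313 \left(-3630 - 1047\right) = 313 \left(-4677\right) = -1463901$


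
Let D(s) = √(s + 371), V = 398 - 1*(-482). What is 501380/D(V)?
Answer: 501380*√139/417 ≈ 14176.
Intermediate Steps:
V = 880 (V = 398 + 482 = 880)
D(s) = √(371 + s)
501380/D(V) = 501380/(√(371 + 880)) = 501380/(√1251) = 501380/((3*√139)) = 501380*(√139/417) = 501380*√139/417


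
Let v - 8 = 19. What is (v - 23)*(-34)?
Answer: -136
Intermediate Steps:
v = 27 (v = 8 + 19 = 27)
(v - 23)*(-34) = (27 - 23)*(-34) = 4*(-34) = -136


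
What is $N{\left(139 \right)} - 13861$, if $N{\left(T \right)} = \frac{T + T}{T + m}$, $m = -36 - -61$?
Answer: $- \frac{1136463}{82} \approx -13859.0$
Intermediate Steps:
$m = 25$ ($m = -36 + 61 = 25$)
$N{\left(T \right)} = \frac{2 T}{25 + T}$ ($N{\left(T \right)} = \frac{T + T}{T + 25} = \frac{2 T}{25 + T}$)
$N{\left(139 \right)} - 13861 = 2 \cdot 139 \frac{1}{25 + 139} - 13861 = 2 \cdot 139 \cdot \frac{1}{164} - 13861 = \frac{139}{82} - 13861 = - \frac{1136463}{82}$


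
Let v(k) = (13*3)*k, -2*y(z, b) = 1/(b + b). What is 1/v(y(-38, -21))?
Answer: 28/13 ≈ 2.1538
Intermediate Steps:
y(z, b) = -1/(4*b) (y(z, b) = -1/(2*(b + b)) = -1/(2*b)/2 = -1/(4*b))
v(k) = 39*k
1/v(y(-38, -21)) = 1/(39*(-¼/(-21))) = 1/(39*(-¼*(-1/21))) = 1/(39*(1/84)) = 1/(13/28) = 28/13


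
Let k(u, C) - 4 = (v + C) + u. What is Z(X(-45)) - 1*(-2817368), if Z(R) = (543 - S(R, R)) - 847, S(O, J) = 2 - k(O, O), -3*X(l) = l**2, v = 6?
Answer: 2815722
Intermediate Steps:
k(u, C) = 10 + C + u (k(u, C) = 4 + ((6 + C) + u) = 4 + (6 + C + u) = 10 + C + u)
X(l) = -l**2/3
S(O, J) = -8 - 2*O (S(O, J) = 2 - (10 + O + O) = 2 - (10 + 2*O) = 2 + (-10 - 2*O) = -8 - 2*O)
Z(R) = -296 + 2*R (Z(R) = (543 - (-8 - 2*R)) - 847 = (543 + (8 + 2*R)) - 847 = (551 + 2*R) - 847 = -296 + 2*R)
Z(X(-45)) - 1*(-2817368) = (-296 + 2*(-1/3*(-45)**2)) - 1*(-2817368) = (-296 + 2*(-1/3*2025)) + 2817368 = (-296 + 2*(-675)) + 2817368 = (-296 - 1350) + 2817368 = -1646 + 2817368 = 2815722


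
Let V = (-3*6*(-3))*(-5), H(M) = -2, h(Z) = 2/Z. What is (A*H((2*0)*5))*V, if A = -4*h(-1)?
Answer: 4320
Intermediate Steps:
V = -270 (V = -18*(-3)*(-5) = 54*(-5) = -270)
A = 8 (A = -8/(-1) = -8*(-1) = -4*(-2) = 8)
(A*H((2*0)*5))*V = (8*(-2))*(-270) = -16*(-270) = 4320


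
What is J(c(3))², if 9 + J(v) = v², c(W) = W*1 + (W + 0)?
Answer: 729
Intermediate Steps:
c(W) = 2*W (c(W) = W + W = 2*W)
J(v) = -9 + v²
J(c(3))² = (-9 + (2*3)²)² = (-9 + 6²)² = (-9 + 36)² = 27² = 729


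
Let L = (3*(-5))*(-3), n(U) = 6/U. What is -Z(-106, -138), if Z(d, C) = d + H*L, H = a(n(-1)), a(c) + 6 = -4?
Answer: 556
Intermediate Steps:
L = 45 (L = -15*(-3) = 45)
a(c) = -10 (a(c) = -6 - 4 = -10)
H = -10
Z(d, C) = -450 + d (Z(d, C) = d - 10*45 = d - 450 = -450 + d)
-Z(-106, -138) = -(-450 - 106) = -1*(-556) = 556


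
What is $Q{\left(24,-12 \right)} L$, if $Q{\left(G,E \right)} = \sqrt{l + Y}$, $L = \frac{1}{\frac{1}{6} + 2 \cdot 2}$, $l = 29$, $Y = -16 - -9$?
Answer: $\frac{6 \sqrt{22}}{25} \approx 1.1257$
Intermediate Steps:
$Y = -7$ ($Y = -16 + 9 = -7$)
$L = \frac{6}{25}$ ($L = \frac{1}{\frac{1}{6} + 4} = \frac{1}{\frac{25}{6}} = \frac{6}{25} \approx 0.24$)
$Q{\left(G,E \right)} = \sqrt{22}$ ($Q{\left(G,E \right)} = \sqrt{29 - 7} = \sqrt{22}$)
$Q{\left(24,-12 \right)} L = \sqrt{22} \cdot \frac{6}{25} = \frac{6 \sqrt{22}}{25}$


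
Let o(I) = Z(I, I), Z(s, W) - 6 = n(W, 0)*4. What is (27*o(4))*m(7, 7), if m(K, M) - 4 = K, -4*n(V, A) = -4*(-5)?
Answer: -4158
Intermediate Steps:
n(V, A) = -5 (n(V, A) = -(-1)*(-5) = -¼*20 = -5)
m(K, M) = 4 + K
Z(s, W) = -14 (Z(s, W) = 6 - 5*4 = 6 - 20 = -14)
o(I) = -14
(27*o(4))*m(7, 7) = (27*(-14))*(4 + 7) = -378*11 = -4158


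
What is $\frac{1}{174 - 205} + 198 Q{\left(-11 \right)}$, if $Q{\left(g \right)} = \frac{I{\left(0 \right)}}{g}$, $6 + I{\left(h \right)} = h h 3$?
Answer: $\frac{3347}{31} \approx 107.97$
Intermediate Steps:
$I{\left(h \right)} = -6 + 3 h^{2}$ ($I{\left(h \right)} = -6 + h h 3 = -6 + h^{2} \cdot 3 = -6 + 3 h^{2}$)
$Q{\left(g \right)} = - \frac{6}{g}$ ($Q{\left(g \right)} = \frac{-6 + 3 \cdot 0^{2}}{g} = \frac{-6 + 3 \cdot 0}{g} = \frac{-6 + 0}{g} = - \frac{6}{g}$)
$\frac{1}{174 - 205} + 198 Q{\left(-11 \right)} = \frac{1}{174 - 205} + 198 \left(- \frac{6}{-11}\right) = \frac{1}{-31} + 198 \left(\left(-6\right) \left(- \frac{1}{11}\right)\right) = - \frac{1}{31} + 198 \cdot \frac{6}{11} = - \frac{1}{31} + 108 = \frac{3347}{31}$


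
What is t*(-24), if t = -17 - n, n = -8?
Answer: 216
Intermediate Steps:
t = -9 (t = -17 - 1*(-8) = -17 + 8 = -9)
t*(-24) = -9*(-24) = 216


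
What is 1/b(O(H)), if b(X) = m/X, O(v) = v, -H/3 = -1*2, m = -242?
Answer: -3/121 ≈ -0.024793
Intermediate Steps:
H = 6 (H = -(-3)*2 = -3*(-2) = 6)
b(X) = -242/X
1/b(O(H)) = 1/(-242/6) = 1/(-242*1/6) = 1/(-121/3) = -3/121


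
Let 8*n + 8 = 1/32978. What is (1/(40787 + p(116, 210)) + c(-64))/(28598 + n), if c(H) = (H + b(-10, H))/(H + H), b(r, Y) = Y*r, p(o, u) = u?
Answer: -4424700232/28118630760383 ≈ -0.00015736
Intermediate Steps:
n = -263823/263824 (n = -1 + (⅛)/32978 = -1 + (⅛)*(1/32978) = -1 + 1/263824 = -263823/263824 ≈ -1.0000)
c(H) = -9/2 (c(H) = (H + H*(-10))/(H + H) = (H - 10*H)/((2*H)) = (-9*H)*(1/(2*H)) = -9/2)
(1/(40787 + p(116, 210)) + c(-64))/(28598 + n) = (1/(40787 + 210) - 9/2)/(28598 - 263823/263824) = (1/40997 - 9/2)/(7544574929/263824) = (1/40997 - 9/2)*(263824/7544574929) = -368971/81994*263824/7544574929 = -4424700232/28118630760383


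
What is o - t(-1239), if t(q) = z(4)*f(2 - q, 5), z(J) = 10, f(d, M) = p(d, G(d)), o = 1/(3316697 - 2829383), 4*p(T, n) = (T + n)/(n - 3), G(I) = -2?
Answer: 150945512/243657 ≈ 619.50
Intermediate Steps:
p(T, n) = (T + n)/(4*(-3 + n)) (p(T, n) = ((T + n)/(n - 3))/4 = ((T + n)/(-3 + n))/4 = (T + n)/(4*(-3 + n)))
o = 1/487314 ≈ 2.0521e-6
f(d, M) = ⅒ - d/20 (f(d, M) = (d - 2)/(4*(-3 - 2)) = (¼)*(-2 + d)/(-5) = (¼)*(-⅕)*(-2 + d) = ⅒ - d/20)
t(q) = q/2 (t(q) = 10*(⅒ - (2 - q)/20) = 10*(⅒ + (-⅒ + q/20)) = 10*(q/20) = q/2)
o - t(-1239) = 1/487314 - (-1239)/2 = 1/487314 - 1*(-1239/2) = 1/487314 + 1239/2 = 150945512/243657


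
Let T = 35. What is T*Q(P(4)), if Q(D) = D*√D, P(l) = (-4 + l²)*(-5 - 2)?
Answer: -5880*I*√21 ≈ -26946.0*I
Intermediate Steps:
P(l) = 28 - 7*l² (P(l) = (-4 + l²)*(-7) = 28 - 7*l²)
Q(D) = D^(3/2)
T*Q(P(4)) = 35*(28 - 7*4²)^(3/2) = 35*(28 - 7*16)^(3/2) = 35*(28 - 112)^(3/2) = 35*(-84)^(3/2) = 35*(-168*I*√21) = -5880*I*√21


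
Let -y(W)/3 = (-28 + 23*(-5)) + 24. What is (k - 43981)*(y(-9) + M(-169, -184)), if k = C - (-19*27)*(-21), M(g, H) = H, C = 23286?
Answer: -5443964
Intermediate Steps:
y(W) = 357 (y(W) = -3*((-28 + 23*(-5)) + 24) = -3*((-28 - 115) + 24) = -3*(-143 + 24) = -3*(-119) = 357)
k = 12513 (k = 23286 - (-19*27)*(-21) = 23286 - (-513)*(-21) = 23286 - 1*10773 = 23286 - 10773 = 12513)
(k - 43981)*(y(-9) + M(-169, -184)) = (12513 - 43981)*(357 - 184) = -31468*173 = -5443964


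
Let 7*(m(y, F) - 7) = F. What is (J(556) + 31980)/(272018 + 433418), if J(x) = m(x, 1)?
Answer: 111955/2469026 ≈ 0.045344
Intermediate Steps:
m(y, F) = 7 + F/7
J(x) = 50/7 (J(x) = 7 + (1/7)*1 = 7 + 1/7 = 50/7)
(J(556) + 31980)/(272018 + 433418) = (50/7 + 31980)/(272018 + 433418) = (223910/7)/705436 = (223910/7)*(1/705436) = 111955/2469026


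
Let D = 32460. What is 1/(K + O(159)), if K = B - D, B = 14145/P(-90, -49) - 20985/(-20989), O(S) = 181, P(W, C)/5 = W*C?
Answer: -30853830/995880137993 ≈ -3.0981e-5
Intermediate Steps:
P(W, C) = 5*C*W (P(W, C) = 5*(W*C) = 5*(C*W) = 5*C*W)
B = 50640577/30853830 (B = 14145/((5*(-49)*(-90))) - 20985/(-20989) = 14145/22050 - 20985*(-1/20989) = 14145*(1/22050) + 20985/20989 = 943/1470 + 20985/20989 = 50640577/30853830 ≈ 1.6413)
K = -1001464681223/30853830 (K = 50640577/30853830 - 1*32460 = 50640577/30853830 - 32460 = -1001464681223/30853830 ≈ -32458.)
1/(K + O(159)) = 1/(-1001464681223/30853830 + 181) = 1/(-995880137993/30853830) = -30853830/995880137993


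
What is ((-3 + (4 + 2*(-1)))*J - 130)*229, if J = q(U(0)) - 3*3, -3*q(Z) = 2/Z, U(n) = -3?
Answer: -249839/9 ≈ -27760.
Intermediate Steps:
q(Z) = -2/(3*Z)
J = -79/9 (J = -2/3/(-3) - 3*3 = -2/3*(-1/3) - 9 = 2/9 - 9 = -79/9 ≈ -8.7778)
((-3 + (4 + 2*(-1)))*J - 130)*229 = ((-3 + (4 + 2*(-1)))*(-79/9) - 130)*229 = ((-3 + (4 - 2))*(-79/9) - 130)*229 = ((-3 + 2)*(-79/9) - 130)*229 = (-1*(-79/9) - 130)*229 = (79/9 - 130)*229 = -1091/9*229 = -249839/9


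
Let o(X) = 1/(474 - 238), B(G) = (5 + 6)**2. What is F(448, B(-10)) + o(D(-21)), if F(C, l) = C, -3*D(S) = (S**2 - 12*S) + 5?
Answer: 105729/236 ≈ 448.00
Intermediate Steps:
B(G) = 121 (B(G) = 11**2 = 121)
D(S) = -5/3 + 4*S - S**2/3 (D(S) = -((S**2 - 12*S) + 5)/3 = -(5 + S**2 - 12*S)/3 = -5/3 + 4*S - S**2/3)
o(X) = 1/236
F(448, B(-10)) + o(D(-21)) = 448 + 1/236 = 105729/236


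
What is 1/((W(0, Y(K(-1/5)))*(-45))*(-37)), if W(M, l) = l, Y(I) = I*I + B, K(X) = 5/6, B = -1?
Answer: -4/2035 ≈ -0.0019656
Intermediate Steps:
K(X) = ⅚ (K(X) = 5*(⅙) = ⅚)
Y(I) = -1 + I² (Y(I) = I*I - 1 = I² - 1 = -1 + I²)
1/((W(0, Y(K(-1/5)))*(-45))*(-37)) = 1/(((-1 + (⅚)²)*(-45))*(-37)) = 1/(((-1 + 25/36)*(-45))*(-37)) = 1/(-11/36*(-45)*(-37)) = 1/((55/4)*(-37)) = 1/(-2035/4) = -4/2035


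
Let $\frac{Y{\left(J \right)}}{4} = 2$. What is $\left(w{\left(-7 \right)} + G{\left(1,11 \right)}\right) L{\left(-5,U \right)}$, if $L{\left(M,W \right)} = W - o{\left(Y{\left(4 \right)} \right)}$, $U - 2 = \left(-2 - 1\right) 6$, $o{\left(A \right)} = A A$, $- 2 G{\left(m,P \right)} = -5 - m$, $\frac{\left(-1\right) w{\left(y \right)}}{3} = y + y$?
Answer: $-3600$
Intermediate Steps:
$w{\left(y \right)} = - 6 y$ ($w{\left(y \right)} = - 3 \left(y + y\right) = - 3 \cdot 2 y = - 6 y$)
$G{\left(m,P \right)} = \frac{5}{2} + \frac{m}{2}$ ($G{\left(m,P \right)} = - \frac{-5 - m}{2} = \frac{5}{2} + \frac{m}{2}$)
$Y{\left(J \right)} = 8$ ($Y{\left(J \right)} = 4 \cdot 2 = 8$)
$o{\left(A \right)} = A^{2}$
$U = -16$ ($U = 2 + \left(-2 - 1\right) 6 = 2 - 18 = -16$)
$L{\left(M,W \right)} = -64 + W$ ($L{\left(M,W \right)} = W - 8^{2} = W - 64 = -64 + W$)
$\left(w{\left(-7 \right)} + G{\left(1,11 \right)}\right) L{\left(-5,U \right)} = \left(\left(-6\right) \left(-7\right) + \left(\frac{5}{2} + \frac{1}{2} \cdot 1\right)\right) \left(-64 - 16\right) = \left(42 + \left(\frac{5}{2} + \frac{1}{2}\right)\right) \left(-80\right) = \left(42 + 3\right) \left(-80\right) = 45 \left(-80\right) = -3600$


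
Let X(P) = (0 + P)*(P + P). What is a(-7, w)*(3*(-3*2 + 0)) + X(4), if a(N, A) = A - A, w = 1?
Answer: 32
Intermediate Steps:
a(N, A) = 0
X(P) = 2*P**2 (X(P) = P*(2*P) = 2*P**2)
a(-7, w)*(3*(-3*2 + 0)) + X(4) = 0*(3*(-3*2 + 0)) + 2*4**2 = 0*(3*(-6 + 0)) + 2*16 = 0*(3*(-6)) + 32 = 0*(-18) + 32 = 0 + 32 = 32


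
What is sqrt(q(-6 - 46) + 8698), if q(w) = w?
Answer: sqrt(8646) ≈ 92.984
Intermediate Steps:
sqrt(q(-6 - 46) + 8698) = sqrt((-6 - 46) + 8698) = sqrt(-52 + 8698) = sqrt(8646)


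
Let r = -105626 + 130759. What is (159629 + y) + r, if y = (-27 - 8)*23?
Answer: 183957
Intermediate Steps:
y = -805 (y = -35*23 = -805)
r = 25133
(159629 + y) + r = (159629 - 805) + 25133 = 158824 + 25133 = 183957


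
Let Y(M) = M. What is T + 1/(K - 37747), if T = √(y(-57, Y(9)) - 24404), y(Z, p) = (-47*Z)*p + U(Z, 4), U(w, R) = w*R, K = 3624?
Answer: -1/34123 + I*√521 ≈ -2.9306e-5 + 22.825*I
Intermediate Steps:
U(w, R) = R*w
y(Z, p) = 4*Z - 47*Z*p (y(Z, p) = (-47*Z)*p + 4*Z = -47*Z*p + 4*Z = 4*Z - 47*Z*p)
T = I*√521 (T = √(-57*(4 - 47*9) - 24404) = √(-57*(4 - 423) - 24404) = √(-57*(-419) - 24404) = √(23883 - 24404) = √(-521) = I*√521 ≈ 22.825*I)
T + 1/(K - 37747) = I*√521 + 1/(3624 - 37747) = I*√521 + 1/(-34123) = I*√521 - 1/34123 = -1/34123 + I*√521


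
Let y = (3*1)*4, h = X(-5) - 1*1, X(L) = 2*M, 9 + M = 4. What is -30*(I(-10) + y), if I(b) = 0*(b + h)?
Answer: -360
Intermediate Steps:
M = -5 (M = -9 + 4 = -5)
X(L) = -10 (X(L) = 2*(-5) = -10)
h = -11 (h = -10 - 1*1 = -10 - 1 = -11)
I(b) = 0 (I(b) = 0*(b - 11) = 0*(-11 + b) = 0)
y = 12 (y = 3*4 = 12)
-30*(I(-10) + y) = -30*(0 + 12) = -30*12 = -360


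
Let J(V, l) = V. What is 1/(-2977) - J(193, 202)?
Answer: -574562/2977 ≈ -193.00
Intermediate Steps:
1/(-2977) - J(193, 202) = 1/(-2977) - 1*193 = -1/2977 - 193 = -574562/2977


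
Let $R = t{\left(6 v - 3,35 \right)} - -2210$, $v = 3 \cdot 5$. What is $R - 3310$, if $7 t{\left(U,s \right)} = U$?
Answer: $- \frac{7613}{7} \approx -1087.6$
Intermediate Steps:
$v = 15$
$t{\left(U,s \right)} = \frac{U}{7}$
$R = \frac{15557}{7}$ ($R = \frac{6 \cdot 15 - 3}{7} - -2210 = \frac{90 - 3}{7} + 2210 = \frac{1}{7} \cdot 87 + 2210 = \frac{87}{7} + 2210 = \frac{15557}{7} \approx 2222.4$)
$R - 3310 = \frac{15557}{7} - 3310 = - \frac{7613}{7}$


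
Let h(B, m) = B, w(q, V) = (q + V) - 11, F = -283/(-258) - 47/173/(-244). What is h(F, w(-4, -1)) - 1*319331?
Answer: -1738862443127/5445348 ≈ -3.1933e+5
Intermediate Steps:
F = 5979061/5445348 (F = -283*(-1/258) - 47*1/173*(-1/244) = 283/258 - 47/173*(-1/244) = 283/258 + 47/42212 = 5979061/5445348 ≈ 1.0980)
w(q, V) = -11 + V + q (w(q, V) = (V + q) - 11 = -11 + V + q)
h(F, w(-4, -1)) - 1*319331 = 5979061/5445348 - 1*319331 = 5979061/5445348 - 319331 = -1738862443127/5445348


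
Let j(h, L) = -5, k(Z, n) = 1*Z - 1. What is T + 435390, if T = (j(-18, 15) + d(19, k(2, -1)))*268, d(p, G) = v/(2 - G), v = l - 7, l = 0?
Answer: 432174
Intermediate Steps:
v = -7 (v = 0 - 7 = -7)
k(Z, n) = -1 + Z (k(Z, n) = Z - 1 = -1 + Z)
d(p, G) = -7/(2 - G)
T = -3216 (T = (-5 + 7/(-2 + (-1 + 2)))*268 = (-5 + 7/(-2 + 1))*268 = (-5 + 7/(-1))*268 = (-5 + 7*(-1))*268 = (-5 - 7)*268 = -12*268 = -3216)
T + 435390 = -3216 + 435390 = 432174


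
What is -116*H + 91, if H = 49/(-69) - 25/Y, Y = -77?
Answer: 721051/5313 ≈ 135.71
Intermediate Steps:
H = -2048/5313 (H = 49/(-69) - 25/(-77) = 49*(-1/69) - 25*(-1/77) = -49/69 + 25/77 = -2048/5313 ≈ -0.38547)
-116*H + 91 = -116*(-2048/5313) + 91 = 237568/5313 + 91 = 721051/5313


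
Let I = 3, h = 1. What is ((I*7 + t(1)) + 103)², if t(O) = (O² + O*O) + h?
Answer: 16129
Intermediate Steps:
t(O) = 1 + 2*O² (t(O) = (O² + O*O) + 1 = (O² + O²) + 1 = 2*O² + 1 = 1 + 2*O²)
((I*7 + t(1)) + 103)² = ((3*7 + (1 + 2*1²)) + 103)² = ((21 + (1 + 2*1)) + 103)² = ((21 + (1 + 2)) + 103)² = ((21 + 3) + 103)² = (24 + 103)² = 127² = 16129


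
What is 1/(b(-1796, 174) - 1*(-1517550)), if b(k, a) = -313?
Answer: 1/1517237 ≈ 6.5909e-7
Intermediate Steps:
1/(b(-1796, 174) - 1*(-1517550)) = 1/(-313 - 1*(-1517550)) = 1/(-313 + 1517550) = 1/1517237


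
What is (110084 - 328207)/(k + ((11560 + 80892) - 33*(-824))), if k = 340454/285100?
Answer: -31093433650/17055422427 ≈ -1.8231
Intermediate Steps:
k = 170227/142550 (k = 340454*(1/285100) = 170227/142550 ≈ 1.1942)
(110084 - 328207)/(k + ((11560 + 80892) - 33*(-824))) = (110084 - 328207)/(170227/142550 + ((11560 + 80892) - 33*(-824))) = -218123/(170227/142550 + (92452 + 27192)) = -218123/(170227/142550 + 119644) = -218123/17055422427/142550 = -218123*142550/17055422427 = -31093433650/17055422427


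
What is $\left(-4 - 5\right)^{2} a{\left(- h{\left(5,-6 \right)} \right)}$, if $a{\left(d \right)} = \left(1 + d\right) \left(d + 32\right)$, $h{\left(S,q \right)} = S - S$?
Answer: $2592$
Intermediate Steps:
$h{\left(S,q \right)} = 0$
$a{\left(d \right)} = \left(1 + d\right) \left(32 + d\right)$
$\left(-4 - 5\right)^{2} a{\left(- h{\left(5,-6 \right)} \right)} = \left(-4 - 5\right)^{2} \left(32 + \left(\left(-1\right) 0\right)^{2} + 33 \left(\left(-1\right) 0\right)\right) = \left(-9\right)^{2} \left(32 + 0^{2} + 33 \cdot 0\right) = 81 \left(32 + 0 + 0\right) = 81 \cdot 32 = 2592$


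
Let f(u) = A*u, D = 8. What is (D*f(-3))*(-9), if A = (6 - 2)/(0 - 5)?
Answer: -864/5 ≈ -172.80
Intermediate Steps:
A = -⅘ (A = 4/(-5) = 4*(-⅕) = -⅘ ≈ -0.80000)
f(u) = -4*u/5
(D*f(-3))*(-9) = (8*(-⅘*(-3)))*(-9) = (8*(12/5))*(-9) = (96/5)*(-9) = -864/5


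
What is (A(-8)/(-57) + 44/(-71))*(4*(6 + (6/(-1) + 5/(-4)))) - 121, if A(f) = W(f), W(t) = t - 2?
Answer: -480697/4047 ≈ -118.78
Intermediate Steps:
W(t) = -2 + t
A(f) = -2 + f
(A(-8)/(-57) + 44/(-71))*(4*(6 + (6/(-1) + 5/(-4)))) - 121 = ((-2 - 8)/(-57) + 44/(-71))*(4*(6 + (6/(-1) + 5/(-4)))) - 121 = (-10*(-1/57) + 44*(-1/71))*(4*(6 + (6*(-1) + 5*(-¼)))) - 121 = (10/57 - 44/71)*(4*(6 + (-6 - 5/4))) - 121 = -7192*(6 - 29/4)/4047 - 121 = -7192*(-5)/(4047*4) - 121 = -1798/4047*(-5) - 121 = 8990/4047 - 121 = -480697/4047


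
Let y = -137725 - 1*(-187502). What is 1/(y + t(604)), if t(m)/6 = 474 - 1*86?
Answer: 1/52105 ≈ 1.9192e-5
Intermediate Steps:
t(m) = 2328 (t(m) = 6*(474 - 1*86) = 6*(474 - 86) = 6*388 = 2328)
y = 49777 (y = -137725 + 187502 = 49777)
1/(y + t(604)) = 1/(49777 + 2328) = 1/52105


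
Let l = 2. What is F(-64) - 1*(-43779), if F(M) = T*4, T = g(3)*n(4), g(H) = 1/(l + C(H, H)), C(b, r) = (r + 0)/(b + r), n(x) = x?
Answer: 218927/5 ≈ 43785.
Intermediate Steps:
C(b, r) = r/(b + r)
g(H) = ⅖ (g(H) = 1/(2 + H/(H + H)) = 1/(2 + H/((2*H))) = 1/(2 + H*(1/(2*H))) = 1/(2 + ½) = 1/(5/2) = ⅖)
T = 8/5 (T = (⅖)*4 = 8/5 ≈ 1.6000)
F(M) = 32/5 (F(M) = (8/5)*4 = 32/5)
F(-64) - 1*(-43779) = 32/5 - 1*(-43779) = 32/5 + 43779 = 218927/5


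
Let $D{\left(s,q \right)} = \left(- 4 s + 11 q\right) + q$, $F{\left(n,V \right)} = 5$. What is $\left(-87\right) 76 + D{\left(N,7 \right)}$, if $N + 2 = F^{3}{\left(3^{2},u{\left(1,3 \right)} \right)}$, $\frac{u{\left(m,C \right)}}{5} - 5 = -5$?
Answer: $-7020$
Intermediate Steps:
$u{\left(m,C \right)} = 0$ ($u{\left(m,C \right)} = 25 + 5 \left(-5\right) = 25 - 25 = 0$)
$N = 123$ ($N = -2 + 5^{3} = -2 + 125 = 123$)
$D{\left(s,q \right)} = - 4 s + 12 q$
$\left(-87\right) 76 + D{\left(N,7 \right)} = \left(-87\right) 76 + \left(\left(-4\right) 123 + 12 \cdot 7\right) = -6612 + \left(-492 + 84\right) = -6612 - 408 = -7020$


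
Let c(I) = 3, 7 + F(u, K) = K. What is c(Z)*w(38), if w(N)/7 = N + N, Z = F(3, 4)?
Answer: 1596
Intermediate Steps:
F(u, K) = -7 + K
Z = -3 (Z = -7 + 4 = -3)
w(N) = 14*N (w(N) = 7*(N + N) = 7*(2*N) = 14*N)
c(Z)*w(38) = 3*(14*38) = 3*532 = 1596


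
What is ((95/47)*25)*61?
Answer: 144875/47 ≈ 3082.4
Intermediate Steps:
((95/47)*25)*61 = (2375/47)*61 = 144875/47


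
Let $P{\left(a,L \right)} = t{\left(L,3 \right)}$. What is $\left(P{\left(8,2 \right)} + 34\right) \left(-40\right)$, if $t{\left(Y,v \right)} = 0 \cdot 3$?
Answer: $-1360$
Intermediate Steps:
$t{\left(Y,v \right)} = 0$
$P{\left(a,L \right)} = 0$
$\left(P{\left(8,2 \right)} + 34\right) \left(-40\right) = \left(0 + 34\right) \left(-40\right) = 34 \left(-40\right) = -1360$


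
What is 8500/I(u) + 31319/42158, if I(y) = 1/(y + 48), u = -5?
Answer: 15408780319/42158 ≈ 3.6550e+5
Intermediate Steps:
I(y) = 1/(48 + y)
8500/I(u) + 31319/42158 = 8500/(1/(48 - 5)) + 31319/42158 = 8500/(1/43) + 31319*(1/42158) = 8500/(1/43) + 31319/42158 = 8500*43 + 31319/42158 = 365500 + 31319/42158 = 15408780319/42158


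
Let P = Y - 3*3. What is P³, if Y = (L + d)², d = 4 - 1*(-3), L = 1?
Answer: 166375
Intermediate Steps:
d = 7 (d = 4 + 3 = 7)
Y = 64 (Y = (1 + 7)² = 8² = 64)
P = 55 (P = 64 - 3*3 = 64 - 9 = 55)
P³ = 55³ = 166375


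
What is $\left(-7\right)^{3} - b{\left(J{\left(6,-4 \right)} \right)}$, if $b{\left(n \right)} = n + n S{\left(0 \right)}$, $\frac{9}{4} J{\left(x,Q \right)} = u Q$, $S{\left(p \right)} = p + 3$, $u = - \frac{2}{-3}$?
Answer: $- \frac{9133}{27} \approx -338.26$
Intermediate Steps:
$u = \frac{2}{3}$ ($u = \left(-2\right) \left(- \frac{1}{3}\right) = \frac{2}{3} \approx 0.66667$)
$S{\left(p \right)} = 3 + p$
$J{\left(x,Q \right)} = \frac{8 Q}{27}$ ($J{\left(x,Q \right)} = \frac{4 \frac{2 Q}{3}}{9} = \frac{8 Q}{27}$)
$b{\left(n \right)} = 4 n$ ($b{\left(n \right)} = n + n \left(3 + 0\right) = n + n 3 = n + 3 n = 4 n$)
$\left(-7\right)^{3} - b{\left(J{\left(6,-4 \right)} \right)} = \left(-7\right)^{3} - 4 \cdot \frac{8}{27} \left(-4\right) = -343 - 4 \left(- \frac{32}{27}\right) = -343 - - \frac{128}{27} = -343 + \frac{128}{27} = - \frac{9133}{27}$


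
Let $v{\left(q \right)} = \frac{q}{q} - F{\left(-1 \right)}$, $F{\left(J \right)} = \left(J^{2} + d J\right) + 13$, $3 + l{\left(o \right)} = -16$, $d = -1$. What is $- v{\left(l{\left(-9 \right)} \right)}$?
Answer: $14$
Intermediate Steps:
$l{\left(o \right)} = -19$ ($l{\left(o \right)} = -3 - 16 = -19$)
$F{\left(J \right)} = 13 + J^{2} - J$ ($F{\left(J \right)} = \left(J^{2} - J\right) + 13 = 13 + J^{2} - J$)
$v{\left(q \right)} = -14$ ($v{\left(q \right)} = \frac{q}{q} - \left(13 + \left(-1\right)^{2} - -1\right) = 1 - \left(13 + 1 + 1\right) = 1 - 15 = -14$)
$- v{\left(l{\left(-9 \right)} \right)} = \left(-1\right) \left(-14\right) = 14$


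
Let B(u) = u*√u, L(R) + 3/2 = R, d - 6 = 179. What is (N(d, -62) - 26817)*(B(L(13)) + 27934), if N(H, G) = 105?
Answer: -746173008 - 153594*√46 ≈ -7.4721e+8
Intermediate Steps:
d = 185 (d = 6 + 179 = 185)
L(R) = -3/2 + R
B(u) = u^(3/2)
(N(d, -62) - 26817)*(B(L(13)) + 27934) = (105 - 26817)*((-3/2 + 13)^(3/2) + 27934) = -26712*((23/2)^(3/2) + 27934) = -26712*(23*√46/4 + 27934) = -26712*(27934 + 23*√46/4) = -746173008 - 153594*√46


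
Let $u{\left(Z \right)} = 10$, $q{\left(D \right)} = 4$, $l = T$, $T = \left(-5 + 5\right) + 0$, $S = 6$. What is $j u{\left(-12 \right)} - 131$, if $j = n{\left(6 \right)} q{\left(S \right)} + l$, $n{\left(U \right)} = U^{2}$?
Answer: $1309$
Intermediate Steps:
$T = 0$ ($T = 0 + 0 = 0$)
$l = 0$
$j = 144$ ($j = 6^{2} \cdot 4 + 0 = 36 \cdot 4 + 0 = 144 + 0 = 144$)
$j u{\left(-12 \right)} - 131 = 144 \cdot 10 - 131 = 1440 - 131 = 1309$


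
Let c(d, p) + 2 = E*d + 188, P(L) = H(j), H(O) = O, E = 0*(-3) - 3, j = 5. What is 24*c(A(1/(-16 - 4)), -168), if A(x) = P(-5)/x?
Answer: 11664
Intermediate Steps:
E = -3 (E = 0 - 3 = -3)
P(L) = 5
A(x) = 5/x
c(d, p) = 186 - 3*d (c(d, p) = -2 + (-3*d + 188) = -2 + (188 - 3*d) = 186 - 3*d)
24*c(A(1/(-16 - 4)), -168) = 24*(186 - 15/(1/(-16 - 4))) = 24*(186 - 15/(1/(-20))) = 24*(186 - 15/(-1/20)) = 24*(186 - 15*(-20)) = 24*(186 - 3*(-100)) = 24*(186 + 300) = 24*486 = 11664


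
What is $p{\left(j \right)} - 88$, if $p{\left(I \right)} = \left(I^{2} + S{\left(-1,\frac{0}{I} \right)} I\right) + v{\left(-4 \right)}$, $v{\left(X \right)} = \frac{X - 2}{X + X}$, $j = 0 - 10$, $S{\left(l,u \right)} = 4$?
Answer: $- \frac{109}{4} \approx -27.25$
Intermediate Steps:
$j = -10$
$v{\left(X \right)} = \frac{-2 + X}{2 X}$
$p{\left(I \right)} = \frac{3}{4} + I^{2} + 4 I$ ($p{\left(I \right)} = \left(I^{2} + 4 I\right) + \frac{-2 - 4}{2 \left(-4\right)} = \left(I^{2} + 4 I\right) + \frac{1}{2} \left(- \frac{1}{4}\right) \left(-6\right) = \left(I^{2} + 4 I\right) + \frac{3}{4} = \frac{3}{4} + I^{2} + 4 I$)
$p{\left(j \right)} - 88 = \left(\frac{3}{4} + \left(-10\right)^{2} + 4 \left(-10\right)\right) - 88 = \left(\frac{3}{4} + 100 - 40\right) - 88 = \frac{243}{4} - 88 = - \frac{109}{4}$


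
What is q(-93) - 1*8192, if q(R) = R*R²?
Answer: -812549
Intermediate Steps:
q(R) = R³
q(-93) - 1*8192 = (-93)³ - 1*8192 = -804357 - 8192 = -812549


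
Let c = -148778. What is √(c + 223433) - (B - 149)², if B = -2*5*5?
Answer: -39601 + 3*√8295 ≈ -39328.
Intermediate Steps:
B = -50 (B = -10*5 = -50)
√(c + 223433) - (B - 149)² = √(-148778 + 223433) - (-50 - 149)² = √74655 - 1*(-199)² = 3*√8295 - 1*39601 = 3*√8295 - 39601 = -39601 + 3*√8295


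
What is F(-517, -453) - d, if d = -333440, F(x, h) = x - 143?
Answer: 332780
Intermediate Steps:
F(x, h) = -143 + x
F(-517, -453) - d = (-143 - 517) - 1*(-333440) = -660 + 333440 = 332780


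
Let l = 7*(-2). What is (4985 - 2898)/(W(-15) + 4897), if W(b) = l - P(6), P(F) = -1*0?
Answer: 2087/4883 ≈ 0.42740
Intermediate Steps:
P(F) = 0
l = -14
W(b) = -14 (W(b) = -14 - 1*0 = -14 + 0 = -14)
(4985 - 2898)/(W(-15) + 4897) = (4985 - 2898)/(-14 + 4897) = 2087/4883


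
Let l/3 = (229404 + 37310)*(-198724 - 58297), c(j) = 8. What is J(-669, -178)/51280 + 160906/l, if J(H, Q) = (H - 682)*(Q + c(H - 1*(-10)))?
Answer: 2361619223329813/527295053461848 ≈ 4.4787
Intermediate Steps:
J(H, Q) = (-682 + H)*(8 + Q) (J(H, Q) = (H - 682)*(Q + 8) = (-682 + H)*(8 + Q))
l = -205653296982 (l = 3*((229404 + 37310)*(-198724 - 58297)) = 3*(266714*(-257021)) = 3*(-68551098994) = -205653296982)
J(-669, -178)/51280 + 160906/l = (-5456 - 682*(-178) + 8*(-669) - 669*(-178))/51280 + 160906/(-205653296982) = (-5456 + 121396 - 5352 + 119082)*(1/51280) + 160906*(-1/205653296982) = 229670*(1/51280) - 80453/102826648491 = 22967/5128 - 80453/102826648491 = 2361619223329813/527295053461848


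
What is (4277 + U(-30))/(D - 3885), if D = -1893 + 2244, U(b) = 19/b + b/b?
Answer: -128321/106020 ≈ -1.2103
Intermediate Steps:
U(b) = 1 + 19/b (U(b) = 19/b + 1 = 1 + 19/b)
D = 351
(4277 + U(-30))/(D - 3885) = (4277 + (19 - 30)/(-30))/(351 - 3885) = (4277 - 1/30*(-11))/(-3534) = (4277 + 11/30)*(-1/3534) = (128321/30)*(-1/3534) = -128321/106020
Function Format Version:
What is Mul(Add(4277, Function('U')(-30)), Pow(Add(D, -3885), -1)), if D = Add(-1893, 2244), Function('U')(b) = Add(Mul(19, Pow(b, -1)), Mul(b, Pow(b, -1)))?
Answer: Rational(-128321, 106020) ≈ -1.2103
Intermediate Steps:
Function('U')(b) = Add(1, Mul(19, Pow(b, -1))) (Function('U')(b) = Add(Mul(19, Pow(b, -1)), 1) = Add(1, Mul(19, Pow(b, -1))))
D = 351
Mul(Add(4277, Function('U')(-30)), Pow(Add(D, -3885), -1)) = Mul(Add(4277, Mul(Pow(-30, -1), Add(19, -30))), Pow(Add(351, -3885), -1)) = Mul(Add(4277, Mul(Rational(-1, 30), -11)), Pow(-3534, -1)) = Mul(Add(4277, Rational(11, 30)), Rational(-1, 3534)) = Mul(Rational(128321, 30), Rational(-1, 3534)) = Rational(-128321, 106020)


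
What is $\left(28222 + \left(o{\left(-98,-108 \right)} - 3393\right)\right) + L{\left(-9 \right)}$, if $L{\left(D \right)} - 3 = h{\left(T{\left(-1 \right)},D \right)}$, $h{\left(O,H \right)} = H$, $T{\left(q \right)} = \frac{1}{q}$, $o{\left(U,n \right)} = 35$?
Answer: $24858$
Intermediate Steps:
$L{\left(D \right)} = 3 + D$
$\left(28222 + \left(o{\left(-98,-108 \right)} - 3393\right)\right) + L{\left(-9 \right)} = \left(28222 + \left(35 - 3393\right)\right) + \left(3 - 9\right) = \left(28222 + \left(35 - 3393\right)\right) - 6 = \left(28222 - 3358\right) - 6 = 24864 - 6 = 24858$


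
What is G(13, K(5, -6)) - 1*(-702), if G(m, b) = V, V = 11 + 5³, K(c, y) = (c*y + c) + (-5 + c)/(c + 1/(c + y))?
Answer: 838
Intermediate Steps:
K(c, y) = c + c*y + (-5 + c)/(c + 1/(c + y)) (K(c, y) = (c + c*y) + (-5 + c)/(c + 1/(c + y)) = c + c*y + (-5 + c)/(c + 1/(c + y)))
V = 136 (V = 11 + 125 = 136)
G(m, b) = 136
G(13, K(5, -6)) - 1*(-702) = 136 - 1*(-702) = 136 + 702 = 838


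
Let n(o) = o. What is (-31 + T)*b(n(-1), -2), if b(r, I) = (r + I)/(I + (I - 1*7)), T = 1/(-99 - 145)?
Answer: -22695/2684 ≈ -8.4557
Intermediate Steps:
T = -1/244 (T = 1/(-244) = -1/244 ≈ -0.0040984)
b(r, I) = (I + r)/(-7 + 2*I) (b(r, I) = (I + r)/(I + (I - 7)) = (I + r)/(I + (-7 + I)) = (I + r)/(-7 + 2*I))
(-31 + T)*b(n(-1), -2) = (-31 - 1/244)*((-2 - 1)/(-7 + 2*(-2))) = -7565*(-3)/(244*(-7 - 4)) = -7565*(-3)/(244*(-11)) = -(-7565)*(-3)/2684 = -7565/244*3/11 = -22695/2684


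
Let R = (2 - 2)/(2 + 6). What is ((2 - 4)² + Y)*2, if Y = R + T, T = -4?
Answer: 0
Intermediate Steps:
R = 0 (R = 0/8 = 0*(⅛) = 0)
Y = -4 (Y = 0 - 4 = -4)
((2 - 4)² + Y)*2 = ((2 - 4)² - 4)*2 = ((-2)² - 4)*2 = (4 - 4)*2 = 0*2 = 0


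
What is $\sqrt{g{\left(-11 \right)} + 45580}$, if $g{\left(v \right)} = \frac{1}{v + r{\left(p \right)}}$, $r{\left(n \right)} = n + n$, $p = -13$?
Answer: $\frac{\sqrt{62398983}}{37} \approx 213.49$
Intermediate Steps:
$r{\left(n \right)} = 2 n$
$g{\left(v \right)} = \frac{1}{-26 + v}$ ($g{\left(v \right)} = \frac{1}{v + 2 \left(-13\right)} = \frac{1}{v - 26} = \frac{1}{-26 + v}$)
$\sqrt{g{\left(-11 \right)} + 45580} = \sqrt{\frac{1}{-26 - 11} + 45580} = \sqrt{\frac{1}{-37} + 45580} = \sqrt{- \frac{1}{37} + 45580} = \sqrt{\frac{1686459}{37}} = \frac{\sqrt{62398983}}{37}$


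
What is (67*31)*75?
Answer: 155775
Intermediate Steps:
(67*31)*75 = 2077*75 = 155775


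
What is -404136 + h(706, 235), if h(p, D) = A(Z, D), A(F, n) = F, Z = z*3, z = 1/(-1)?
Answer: -404139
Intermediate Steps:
z = -1
Z = -3 (Z = -1*3 = -3)
h(p, D) = -3
-404136 + h(706, 235) = -404136 - 3 = -404139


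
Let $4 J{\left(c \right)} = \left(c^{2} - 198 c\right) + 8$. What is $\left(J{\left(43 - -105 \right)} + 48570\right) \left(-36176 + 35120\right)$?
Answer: $-49338432$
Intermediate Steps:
$J{\left(c \right)} = 2 - \frac{99 c}{2} + \frac{c^{2}}{4}$ ($J{\left(c \right)} = \frac{\left(c^{2} - 198 c\right) + 8}{4} = \frac{8 + c^{2} - 198 c}{4} = 2 - \frac{99 c}{2} + \frac{c^{2}}{4}$)
$\left(J{\left(43 - -105 \right)} + 48570\right) \left(-36176 + 35120\right) = \left(\left(2 - \frac{99 \left(43 - -105\right)}{2} + \frac{\left(43 - -105\right)^{2}}{4}\right) + 48570\right) \left(-36176 + 35120\right) = \left(\left(2 - \frac{99 \left(43 + 105\right)}{2} + \frac{\left(43 + 105\right)^{2}}{4}\right) + 48570\right) \left(-1056\right) = \left(\left(2 - 7326 + \frac{148^{2}}{4}\right) + 48570\right) \left(-1056\right) = \left(\left(2 - 7326 + \frac{1}{4} \cdot 21904\right) + 48570\right) \left(-1056\right) = \left(\left(2 - 7326 + 5476\right) + 48570\right) \left(-1056\right) = \left(-1848 + 48570\right) \left(-1056\right) = 46722 \left(-1056\right) = -49338432$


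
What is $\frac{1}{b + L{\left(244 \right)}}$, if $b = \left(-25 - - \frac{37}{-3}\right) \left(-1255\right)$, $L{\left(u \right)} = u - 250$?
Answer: $\frac{3}{140542} \approx 2.1346 \cdot 10^{-5}$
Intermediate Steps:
$L{\left(u \right)} = -250 + u$
$b = \frac{140560}{3}$ ($b = \left(-25 - \left(-37\right) \left(- \frac{1}{3}\right)\right) \left(-1255\right) = \left(-25 - \frac{37}{3}\right) \left(-1255\right) = \left(- \frac{112}{3}\right) \left(-1255\right) = \frac{140560}{3} \approx 46853.0$)
$\frac{1}{b + L{\left(244 \right)}} = \frac{1}{\frac{140560}{3} + \left(-250 + 244\right)} = \frac{1}{\frac{140560}{3} - 6} = \frac{1}{\frac{140542}{3}} = \frac{3}{140542}$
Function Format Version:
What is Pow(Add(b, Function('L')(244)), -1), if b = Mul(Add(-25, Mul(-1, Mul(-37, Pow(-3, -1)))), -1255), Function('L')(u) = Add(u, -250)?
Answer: Rational(3, 140542) ≈ 2.1346e-5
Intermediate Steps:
Function('L')(u) = Add(-250, u)
b = Rational(140560, 3) (b = Mul(Add(-25, Mul(-1, Mul(-37, Rational(-1, 3)))), -1255) = Mul(Add(-25, Mul(-1, Rational(37, 3))), -1255) = Mul(Add(-25, Rational(-37, 3)), -1255) = Mul(Rational(-112, 3), -1255) = Rational(140560, 3) ≈ 46853.)
Pow(Add(b, Function('L')(244)), -1) = Pow(Add(Rational(140560, 3), Add(-250, 244)), -1) = Pow(Add(Rational(140560, 3), -6), -1) = Pow(Rational(140542, 3), -1) = Rational(3, 140542)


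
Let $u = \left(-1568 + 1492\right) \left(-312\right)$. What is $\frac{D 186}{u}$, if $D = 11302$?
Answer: $\frac{175181}{1976} \approx 88.654$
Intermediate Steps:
$u = 23712$ ($u = \left(-76\right) \left(-312\right) = 23712$)
$\frac{D 186}{u} = \frac{11302 \cdot 186}{23712} = 2102172 \cdot \frac{1}{23712} = \frac{175181}{1976}$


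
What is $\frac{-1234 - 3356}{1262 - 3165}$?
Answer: $\frac{4590}{1903} \approx 2.412$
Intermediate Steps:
$\frac{-1234 - 3356}{1262 - 3165} = - \frac{4590}{-1903} = \left(-4590\right) \left(- \frac{1}{1903}\right) = \frac{4590}{1903}$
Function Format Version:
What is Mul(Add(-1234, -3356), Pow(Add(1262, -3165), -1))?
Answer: Rational(4590, 1903) ≈ 2.4120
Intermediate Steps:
Mul(Add(-1234, -3356), Pow(Add(1262, -3165), -1)) = Mul(-4590, Pow(-1903, -1)) = Mul(-4590, Rational(-1, 1903)) = Rational(4590, 1903)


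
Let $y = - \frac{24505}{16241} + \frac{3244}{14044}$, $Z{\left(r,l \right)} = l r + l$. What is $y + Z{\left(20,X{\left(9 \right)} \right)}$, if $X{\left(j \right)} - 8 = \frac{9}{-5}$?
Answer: $\frac{36757092281}{285110755} \approx 128.92$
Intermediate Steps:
$X{\left(j \right)} = \frac{31}{5}$ ($X{\left(j \right)} = 8 + \frac{9}{-5} = 8 + 9 \left(- \frac{1}{5}\right) = 8 - \frac{9}{5} = \frac{31}{5}$)
$Z{\left(r,l \right)} = l + l r$
$y = - \frac{72865604}{57022151}$ ($y = \left(-24505\right) \frac{1}{16241} + 3244 \cdot \frac{1}{14044} = - \frac{24505}{16241} + \frac{811}{3511} = - \frac{72865604}{57022151} \approx -1.2778$)
$y + Z{\left(20,X{\left(9 \right)} \right)} = - \frac{72865604}{57022151} + \frac{31 \left(1 + 20\right)}{5} = - \frac{72865604}{57022151} + \frac{31}{5} \cdot 21 = - \frac{72865604}{57022151} + \frac{651}{5} = \frac{36757092281}{285110755}$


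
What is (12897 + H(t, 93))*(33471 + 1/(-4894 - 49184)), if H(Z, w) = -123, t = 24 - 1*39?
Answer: 3853585245073/9013 ≈ 4.2756e+8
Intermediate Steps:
t = -15 (t = 24 - 39 = -15)
(12897 + H(t, 93))*(33471 + 1/(-4894 - 49184)) = (12897 - 123)*(33471 + 1/(-4894 - 49184)) = 12774*(33471 + 1/(-54078)) = 12774*(33471 - 1/54078) = 12774*(1810044737/54078) = 3853585245073/9013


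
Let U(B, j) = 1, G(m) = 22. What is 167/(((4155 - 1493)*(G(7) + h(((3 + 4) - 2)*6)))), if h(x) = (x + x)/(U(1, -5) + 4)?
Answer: 167/90508 ≈ 0.0018451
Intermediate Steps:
h(x) = 2*x/5 (h(x) = (x + x)/(1 + 4) = (2*x)/5 = (2*x)*(⅕) = 2*x/5)
167/(((4155 - 1493)*(G(7) + h(((3 + 4) - 2)*6)))) = 167/(((4155 - 1493)*(22 + 2*(((3 + 4) - 2)*6)/5))) = 167/((2662*(22 + 2*((7 - 2)*6)/5))) = 167/((2662*(22 + 2*(5*6)/5))) = 167/((2662*(22 + (⅖)*30))) = 167/((2662*(22 + 12))) = 167/((2662*34)) = 167/90508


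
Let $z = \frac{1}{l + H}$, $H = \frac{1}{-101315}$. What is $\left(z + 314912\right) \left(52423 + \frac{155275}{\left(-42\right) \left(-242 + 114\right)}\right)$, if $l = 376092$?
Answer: $\frac{1127862464448270873971883}{68281939674368} \approx 1.6518 \cdot 10^{10}$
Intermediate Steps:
$H = - \frac{1}{101315} \approx -9.8702 \cdot 10^{-6}$
$z = \frac{101315}{38103760979}$ ($z = \frac{1}{376092 - \frac{1}{101315}} = \frac{1}{\frac{38103760979}{101315}} = \frac{101315}{38103760979} \approx 2.6589 \cdot 10^{-6}$)
$\left(z + 314912\right) \left(52423 + \frac{155275}{\left(-42\right) \left(-242 + 114\right)}\right) = \left(\frac{101315}{38103760979} + 314912\right) \left(52423 + \frac{155275}{\left(-42\right) \left(-242 + 114\right)}\right) = \frac{11999331577520163 \left(52423 + \frac{155275}{\left(-42\right) \left(-128\right)}\right)}{38103760979} = \frac{11999331577520163 \left(52423 + \frac{155275}{5376}\right)}{38103760979} = \frac{11999331577520163}{38103760979} \cdot \frac{281981323}{5376} = \frac{1127862464448270873971883}{68281939674368}$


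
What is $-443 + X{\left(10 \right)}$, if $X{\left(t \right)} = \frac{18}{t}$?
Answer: $- \frac{2206}{5} \approx -441.2$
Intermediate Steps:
$-443 + X{\left(10 \right)} = -443 + \frac{18}{10} = -443 + 18 \cdot \frac{1}{10} = -443 + \frac{9}{5} = - \frac{2206}{5}$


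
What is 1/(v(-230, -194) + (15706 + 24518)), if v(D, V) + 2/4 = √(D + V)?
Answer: 160894/6471721505 - 8*I*√106/6471721505 ≈ 2.4861e-5 - 1.2727e-8*I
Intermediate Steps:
v(D, V) = -½ + √(D + V)
1/(v(-230, -194) + (15706 + 24518)) = 1/((-½ + √(-230 - 194)) + (15706 + 24518)) = 1/((-½ + √(-424)) + 40224) = 1/((-½ + 2*I*√106) + 40224) = 1/(80447/2 + 2*I*√106)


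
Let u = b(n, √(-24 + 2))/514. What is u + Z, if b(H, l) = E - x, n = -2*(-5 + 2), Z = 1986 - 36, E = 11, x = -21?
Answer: 501166/257 ≈ 1950.1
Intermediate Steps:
Z = 1950
n = 6 (n = -2*(-3) = 6)
b(H, l) = 32 (b(H, l) = 11 - 1*(-21) = 11 + 21 = 32)
u = 16/257 (u = 32/514 = 32*(1/514) = 16/257 ≈ 0.062257)
u + Z = 16/257 + 1950 = 501166/257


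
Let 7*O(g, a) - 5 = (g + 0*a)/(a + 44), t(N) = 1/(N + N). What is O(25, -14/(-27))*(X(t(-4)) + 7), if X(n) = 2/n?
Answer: -8595/1202 ≈ -7.1506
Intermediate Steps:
t(N) = 1/(2*N)
O(g, a) = 5/7 + g/(7*(44 + a)) (O(g, a) = 5/7 + ((g + 0*a)/(a + 44))/7 = 5/7 + ((g + 0)/(44 + a))/7 = 5/7 + (g/(44 + a))/7 = 5/7 + g/(7*(44 + a)))
O(25, -14/(-27))*(X(t(-4)) + 7) = ((220 + 25 + 5*(-14/(-27)))/(7*(44 - 14/(-27))))*(2/(((1/2)/(-4))) + 7) = ((220 + 25 + 5*(-14*(-1/27)))/(7*(44 - 14*(-1/27))))*(2/(((1/2)*(-1/4))) + 7) = ((220 + 25 + 5*(14/27))/(7*(44 + 14/27)))*(2/(-1/8) + 7) = ((220 + 25 + 70/27)/(7*(1202/27)))*(2*(-8) + 7) = ((1/7)*(27/1202)*(6685/27))*(-16 + 7) = (955/1202)*(-9) = -8595/1202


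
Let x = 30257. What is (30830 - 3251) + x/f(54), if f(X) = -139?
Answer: 3803224/139 ≈ 27361.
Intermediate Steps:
(30830 - 3251) + x/f(54) = (30830 - 3251) + 30257/(-139) = 27579 + 30257*(-1/139) = 27579 - 30257/139 = 3803224/139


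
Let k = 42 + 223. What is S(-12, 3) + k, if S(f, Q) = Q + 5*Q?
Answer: 283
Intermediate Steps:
k = 265
S(f, Q) = 6*Q
S(-12, 3) + k = 6*3 + 265 = 18 + 265 = 283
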